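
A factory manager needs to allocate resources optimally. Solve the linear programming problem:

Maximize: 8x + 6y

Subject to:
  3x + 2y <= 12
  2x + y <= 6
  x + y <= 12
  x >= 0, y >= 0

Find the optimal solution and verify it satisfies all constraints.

Feasible vertices: (0, 0), (0, 6), (3, 0)
Objective 8x + 6y at each vertex:
  (0, 0): 0
  (0, 6): 36
  (3, 0): 24
Maximum is 36 at (0, 6).
Verify constraints at (x, y) = (0, 6):
  3*0 + 2*6 = 12 <= 12 (active)
  2*0 + 1*6 = 6 <= 6 (active)
  1*0 + 1*6 = 6 <= 12
  x = 0 >= 0, y = 6 >= 0. All constraints satisfied.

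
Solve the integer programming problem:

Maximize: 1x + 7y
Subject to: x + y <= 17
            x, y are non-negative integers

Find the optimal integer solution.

Objective: 1x + 7y, constraint: x + y <= 17
Coefficient of y is 7 > coefficient of x is 1, so allocate the entire budget to y.
Optimal: x = 0, y = 17, value = 119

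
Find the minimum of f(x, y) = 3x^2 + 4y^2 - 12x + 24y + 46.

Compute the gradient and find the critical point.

f(x,y) = 3x^2 + 4y^2 - 12x + 24y + 46
df/dx = 6x + (-12) = 0  =>  x = 2
df/dy = 8y + (24) = 0  =>  y = -3
f(2, -3) = 3*(2)^2 + 4*(-3)^2 + -12*(2) + 24*(-3) + 46 = -2
Hessian is diagonal with entries 6, 8 > 0, so this is a minimum.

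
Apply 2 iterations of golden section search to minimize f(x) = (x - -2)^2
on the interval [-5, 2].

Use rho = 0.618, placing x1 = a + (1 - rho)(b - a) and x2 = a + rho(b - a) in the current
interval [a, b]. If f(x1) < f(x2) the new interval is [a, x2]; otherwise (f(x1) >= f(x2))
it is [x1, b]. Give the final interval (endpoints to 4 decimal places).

Golden section search for min of f(x) = (x - -2)^2 on [-5, 2].
Each step: x1 = a + (1 - rho)(b - a), x2 = a + rho(b - a); if f(x1) < f(x2) keep [a, x2], otherwise keep [x1, b].
Step 1: [-5.0000, 2.0000], x1=-2.3260 (f=0.1063), x2=-0.6740 (f=1.7583); f(x1) < f(x2) => keep [-5.0000, -0.6740]
Step 2: [-5.0000, -0.6740], x1=-3.3475 (f=1.8157), x2=-2.3265 (f=0.1066); f(x1) > f(x2) => keep [-3.3475, -0.6740]
Final interval: [-3.3475, -0.6740]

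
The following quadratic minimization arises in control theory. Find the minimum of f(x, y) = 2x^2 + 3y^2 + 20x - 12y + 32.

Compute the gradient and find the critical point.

f(x,y) = 2x^2 + 3y^2 + 20x - 12y + 32
df/dx = 4x + (20) = 0  =>  x = -5
df/dy = 6y + (-12) = 0  =>  y = 2
f(-5, 2) = 2*(-5)^2 + 3*(2)^2 + 20*(-5) + -12*(2) + 32 = -30
Hessian is diagonal with entries 4, 6 > 0, so this is a minimum.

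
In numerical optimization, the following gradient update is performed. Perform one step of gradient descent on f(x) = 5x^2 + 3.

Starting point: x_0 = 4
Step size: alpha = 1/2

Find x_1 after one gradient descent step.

f(x) = 5x^2 + 3
f'(x) = 10x + 0
f'(4) = 10*4 + (0) = 40
x_1 = x_0 - alpha * f'(x_0) = 4 - 1/2 * 40 = -16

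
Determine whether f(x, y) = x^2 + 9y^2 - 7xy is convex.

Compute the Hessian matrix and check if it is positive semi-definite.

f(x,y) = x^2 + 9y^2 - 7xy
Hessian H = [[2, -7], [-7, 18]]
trace(H) = 20, det(H) = -13
Eigenvalues: (20 +/- sqrt(452)) / 2 = 20.63, -0.6301
Since not both eigenvalues positive, f is neither convex nor concave.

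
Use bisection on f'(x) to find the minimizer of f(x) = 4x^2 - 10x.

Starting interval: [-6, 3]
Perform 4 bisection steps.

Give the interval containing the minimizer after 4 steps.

Finding critical point of f(x) = 4x^2 - 10x using bisection on f'(x) = 8x + -10.
f'(x) = 0 when x = 5/4.
Starting interval: [-6, 3]
Step 1: mid = -3/2, f'(mid) = -22, new interval = [-3/2, 3]
Step 2: mid = 3/4, f'(mid) = -4, new interval = [3/4, 3]
Step 3: mid = 15/8, f'(mid) = 5, new interval = [3/4, 15/8]
Step 4: mid = 21/16, f'(mid) = 1/2, new interval = [3/4, 21/16]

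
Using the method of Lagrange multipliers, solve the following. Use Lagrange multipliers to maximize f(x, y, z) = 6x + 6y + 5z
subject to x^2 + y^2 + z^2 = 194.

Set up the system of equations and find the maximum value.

Lagrange conditions: 6 = 2*lambda*x, 6 = 2*lambda*y, 5 = 2*lambda*z
So x:6 = y:6 = z:5, i.e. x = 6t, y = 6t, z = 5t
Constraint: t^2*(6^2 + 6^2 + 5^2) = 194
  t^2 * 97 = 194  =>  t = sqrt(2)
Maximum = 6*6t + 6*6t + 5*5t = 97*sqrt(2) = sqrt(18818)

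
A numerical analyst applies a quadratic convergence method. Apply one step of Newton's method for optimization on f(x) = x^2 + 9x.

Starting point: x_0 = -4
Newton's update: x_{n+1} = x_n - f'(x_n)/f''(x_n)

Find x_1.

f(x) = x^2 + 9x
f'(x) = 2x + (9), f''(x) = 2
Newton step: x_1 = x_0 - f'(x_0)/f''(x_0)
f'(-4) = 1
x_1 = -4 - 1/2 = -9/2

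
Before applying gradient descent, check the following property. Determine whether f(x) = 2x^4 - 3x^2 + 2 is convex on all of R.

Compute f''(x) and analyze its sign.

f(x) = 2x^4 - 3x^2 + 2
f'(x) = 8x^3 + -6x
f''(x) = 24x^2 + -6
f''(0) = -6 < 0, so not convex near x = 0
Therefore, f is not globally convex on R.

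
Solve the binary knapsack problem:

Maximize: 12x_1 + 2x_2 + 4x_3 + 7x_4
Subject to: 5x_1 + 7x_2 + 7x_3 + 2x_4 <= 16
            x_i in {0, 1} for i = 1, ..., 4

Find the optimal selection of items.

Items: item 1 (v=12, w=5), item 2 (v=2, w=7), item 3 (v=4, w=7), item 4 (v=7, w=2)
Capacity: 16
Checking all 16 subsets (w = total weight, v = total value):
  {}: w = 0, v = 0
  {1}: w = 5, v = 12
  {2}: w = 7, v = 2
  {3}: w = 7, v = 4
  {4}: w = 2, v = 7
  {1, 2}: w = 12, v = 14
  {1, 3}: w = 12, v = 16
  {1, 4}: w = 7, v = 19
  {2, 3}: w = 14, v = 6
  {2, 4}: w = 9, v = 9
  {3, 4}: w = 9, v = 11
  {1, 2, 3}: w = 19 > 16, infeasible
  {1, 2, 4}: w = 14, v = 21
  {1, 3, 4}: w = 14, v = 23
  {2, 3, 4}: w = 16, v = 13
  {1, 2, 3, 4}: w = 21 > 16, infeasible
Best feasible subset: items [1, 3, 4]
Total weight: 14 <= 16, total value: 23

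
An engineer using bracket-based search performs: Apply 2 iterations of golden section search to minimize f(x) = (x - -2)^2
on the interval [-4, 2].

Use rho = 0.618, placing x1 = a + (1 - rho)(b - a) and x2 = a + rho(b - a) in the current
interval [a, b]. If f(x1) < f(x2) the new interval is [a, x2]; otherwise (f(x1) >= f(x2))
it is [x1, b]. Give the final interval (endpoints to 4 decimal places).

Golden section search for min of f(x) = (x - -2)^2 on [-4, 2].
Each step: x1 = a + (1 - rho)(b - a), x2 = a + rho(b - a); if f(x1) < f(x2) keep [a, x2], otherwise keep [x1, b].
Step 1: [-4.0000, 2.0000], x1=-1.7080 (f=0.0853), x2=-0.2920 (f=2.9173); f(x1) < f(x2) => keep [-4.0000, -0.2920]
Step 2: [-4.0000, -0.2920], x1=-2.5835 (f=0.3405), x2=-1.7085 (f=0.0850); f(x1) > f(x2) => keep [-2.5835, -0.2920]
Final interval: [-2.5835, -0.2920]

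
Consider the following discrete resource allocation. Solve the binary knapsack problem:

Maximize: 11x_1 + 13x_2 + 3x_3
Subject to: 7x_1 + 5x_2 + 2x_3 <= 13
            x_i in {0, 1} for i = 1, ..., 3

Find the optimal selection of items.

Items: item 1 (v=11, w=7), item 2 (v=13, w=5), item 3 (v=3, w=2)
Capacity: 13
Checking all 8 subsets (w = total weight, v = total value):
  {}: w = 0, v = 0
  {1}: w = 7, v = 11
  {2}: w = 5, v = 13
  {3}: w = 2, v = 3
  {1, 2}: w = 12, v = 24
  {1, 3}: w = 9, v = 14
  {2, 3}: w = 7, v = 16
  {1, 2, 3}: w = 14 > 13, infeasible
Best feasible subset: items [1, 2]
Total weight: 12 <= 13, total value: 24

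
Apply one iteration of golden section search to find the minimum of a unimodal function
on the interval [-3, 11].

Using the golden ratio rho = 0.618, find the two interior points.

Golden section search on [-3, 11].
Golden ratio rho = 0.618 (approx).
Interior points:
  x_1 = -3 + (1-0.618)*14 = 2.3480
  x_2 = -3 + 0.618*14 = 5.6520
Compare f(x_1) and f(x_2) to determine which subinterval to keep.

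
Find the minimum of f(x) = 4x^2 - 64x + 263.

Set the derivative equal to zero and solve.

f(x) = 4x^2 - 64x + 263
f'(x) = 8x + (-64) = 0
x = 64/8 = 8
f(8) = 7
Since f''(x) = 8 > 0, this is a minimum.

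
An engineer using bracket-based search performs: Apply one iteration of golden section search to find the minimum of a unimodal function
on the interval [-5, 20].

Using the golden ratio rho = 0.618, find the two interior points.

Golden section search on [-5, 20].
Golden ratio rho = 0.618 (approx).
Interior points:
  x_1 = -5 + (1-0.618)*25 = 4.5500
  x_2 = -5 + 0.618*25 = 10.4500
Compare f(x_1) and f(x_2) to determine which subinterval to keep.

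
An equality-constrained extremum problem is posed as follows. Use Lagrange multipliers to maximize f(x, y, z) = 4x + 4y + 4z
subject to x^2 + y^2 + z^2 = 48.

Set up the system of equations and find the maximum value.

Lagrange conditions: 4 = 2*lambda*x, 4 = 2*lambda*y, 4 = 2*lambda*z
So x:4 = y:4 = z:4, i.e. x = 4t, y = 4t, z = 4t
Constraint: t^2*(4^2 + 4^2 + 4^2) = 48
  t^2 * 48 = 48  =>  t = sqrt(1)
Maximum = 4*4t + 4*4t + 4*4t = 48*sqrt(1) = 48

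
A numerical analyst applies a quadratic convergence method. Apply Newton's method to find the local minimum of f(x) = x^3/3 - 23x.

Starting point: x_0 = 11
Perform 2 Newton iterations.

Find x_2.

f(x) = x^3/3 - 23x
f'(x) = x^2 - 23, f''(x) = 2x
Newton update: x_{n+1} = x_n - (x_n^2 - 23)/(2*x_n)
Step 1: x_0 = 11, f'=98, f''=22, x_1 = 72/11
Step 2: x_1 = 72/11, f'=2401/121, f''=144/11, x_2 = 7967/1584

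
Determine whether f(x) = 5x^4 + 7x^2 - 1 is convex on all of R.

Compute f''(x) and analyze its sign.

f(x) = 5x^4 + 7x^2 - 1
f'(x) = 20x^3 + 14x
f''(x) = 60x^2 + 14
f''(x) = 60x^2 + 14 >= 14 > 0 for all x
Therefore, f is convex on R.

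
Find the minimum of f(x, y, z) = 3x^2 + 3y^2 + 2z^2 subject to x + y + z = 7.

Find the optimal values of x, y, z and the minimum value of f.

Using Lagrange multipliers on f = 3x^2 + 3y^2 + 2z^2 with constraint x + y + z = 7:
Conditions: 2*3*x = lambda, 2*3*y = lambda, 2*2*z = lambda
So x = lambda/6, y = lambda/6, z = lambda/4
Substituting into constraint: lambda * (7/12) = 7
lambda = 12
x = 2, y = 2, z = 3
Minimum value = 42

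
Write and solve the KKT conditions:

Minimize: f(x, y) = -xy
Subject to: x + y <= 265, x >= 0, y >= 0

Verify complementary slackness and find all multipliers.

Problem: min -xy s.t. x + y <= 265 (multiplier lambda), x >= 0 (mu_x), y >= 0 (mu_y)
KKT stationarity: -y + lambda - mu_x = 0, -x + lambda - mu_y = 0, with lambda, mu_x, mu_y >= 0
Complementary slackness: lambda*(x + y - 265) = 0, mu_x*x = 0, mu_y*y = 0
If lambda = 0: y = -mu_x <= 0 and x = -mu_y <= 0 force x = y = 0 with f = 0; but x = y = 265/2 is feasible with f = -70225/4 < 0, so this is not the minimum. Hence lambda > 0 and x + y = 265.
Try x > 0, y > 0 (so mu_x = mu_y = 0): y = lambda, x = lambda => x = y = lambda
x + y = 265 => 2*lambda = 265 => lambda = 265/2
x* = y* = 265/2 > 0, consistent with mu_x = mu_y = 0.
(Any feasible point with x = 0 or y = 0 has f = 0 > -70225/4, so the minimum is not on those boundaries.)
min(-xy) = -70225/4 (i.e. max xy = 70225/4)
Multipliers: lambda = 265/2, mu_x = 0, mu_y = 0
Complementary slackness: lambda*(x + y - 265) = 265/2*(265/2 + 265/2 - 265) = 0, mu_x*x = 0*265/2 = 0, mu_y*y = 0*265/2 = 0. Satisfied.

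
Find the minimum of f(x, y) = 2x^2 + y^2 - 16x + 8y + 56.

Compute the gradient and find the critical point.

f(x,y) = 2x^2 + y^2 - 16x + 8y + 56
df/dx = 4x + (-16) = 0  =>  x = 4
df/dy = 2y + (8) = 0  =>  y = -4
f(4, -4) = 2*(4)^2 + 1*(-4)^2 + -16*(4) + 8*(-4) + 56 = 8
Hessian is diagonal with entries 4, 2 > 0, so this is a minimum.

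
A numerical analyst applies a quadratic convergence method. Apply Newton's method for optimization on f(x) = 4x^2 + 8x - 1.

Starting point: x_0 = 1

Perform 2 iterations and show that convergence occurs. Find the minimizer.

f(x) = 4x^2 + 8x - 1, f'(x) = 8x + (8), f''(x) = 8
Step 1: f'(1) = 16, x_1 = 1 - 16/8 = -1
Step 2: f'(-1) = 0, x_2 = -1 (converged)
Newton's method converges in 1 step for quadratics.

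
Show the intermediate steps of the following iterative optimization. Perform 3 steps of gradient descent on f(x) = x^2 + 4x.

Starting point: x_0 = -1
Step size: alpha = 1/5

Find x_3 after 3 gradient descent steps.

f(x) = x^2 + 4x, f'(x) = 2x + (4)
Step 1: f'(-1) = 2, x_1 = -1 - 1/5 * 2 = -7/5
Step 2: f'(-7/5) = 6/5, x_2 = -7/5 - 1/5 * 6/5 = -41/25
Step 3: f'(-41/25) = 18/25, x_3 = -41/25 - 1/5 * 18/25 = -223/125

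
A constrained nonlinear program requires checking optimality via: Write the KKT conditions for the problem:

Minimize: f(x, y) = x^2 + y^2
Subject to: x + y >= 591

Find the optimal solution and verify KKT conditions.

KKT conditions for min x^2 + y^2 s.t. x + y >= 591:
Stationarity: 2x = mu, 2y = mu
So x = y = mu/2.
Complementary slackness: mu*(x + y - 591) = 0
Primal feasibility: x + y >= 591; dual feasibility: mu >= 0
If mu = 0 then x = y = 0, but 0 + 0 < 591 is infeasible, so the constraint is active.
Constraint active: x + y = 2*(mu/2) = 591 => mu = 591
x = y = 591/2, f = 349281/2
Verify: stationarity 2*(591/2) = 591 = mu; primal 591/2 + 591/2 = 591 >= 591; dual mu = 591 >= 0; complementary slackness 591*(591 - 591) = 0. All KKT conditions hold.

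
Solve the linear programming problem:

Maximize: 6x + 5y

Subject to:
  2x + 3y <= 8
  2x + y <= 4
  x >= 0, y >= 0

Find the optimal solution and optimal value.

Feasible vertices: (0, 0), (0, 8/3), (1, 2), (2, 0)
Objective 6x + 5y at each:
  (0, 0): 0
  (0, 8/3): 40/3
  (1, 2): 16
  (2, 0): 12
Maximum is 16 at (1, 2).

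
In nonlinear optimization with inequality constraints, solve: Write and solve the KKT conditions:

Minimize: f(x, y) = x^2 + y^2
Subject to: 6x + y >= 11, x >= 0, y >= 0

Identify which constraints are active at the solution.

KKT conditions for min x^2 + y^2 s.t. 6x + 1y >= 11, x >= 0, y >= 0:
Stationarity: 2x = mu*6 + mu_x, 2y = mu*1 + mu_y, with mu, mu_x, mu_y >= 0
Complementary slackness: mu*(6x + y - 11) = 0, mu_x*x = 0, mu_y*y = 0
(0, 0) is infeasible (6*0 + 1*0 < 11), so if mu = 0 stationarity would force x = mu_x/2 >= 0, y = mu_y/2 >= 0 with mu_x*x = mu_y*y = 0, i.e. x = y = 0: contradiction. Hence mu > 0 and 6x + y = 11 is active.
Try x > 0, y > 0 (so mu_x = mu_y = 0): x = 6*mu/2, y = 1*mu/2
Substitute: 6*(6*mu/2) + 1*(1*mu/2) = 11
  mu*37/2 = 11 => mu = 22/37
x* = 66/37 > 0, y* = 11/37 > 0, consistent with mu_x = mu_y = 0.
f is convex and the constraints are linear, so this KKT point is the global minimum.
f* = 121/37
Active constraints: 6x + y >= 11 (holds with equality, mu = 22/37 > 0); x >= 0 and y >= 0 are inactive (mu_x = mu_y = 0).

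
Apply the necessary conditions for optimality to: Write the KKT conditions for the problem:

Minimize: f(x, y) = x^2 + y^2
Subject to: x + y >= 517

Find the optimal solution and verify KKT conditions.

KKT conditions for min x^2 + y^2 s.t. x + y >= 517:
Stationarity: 2x = mu, 2y = mu
So x = y = mu/2.
Complementary slackness: mu*(x + y - 517) = 0
Primal feasibility: x + y >= 517; dual feasibility: mu >= 0
If mu = 0 then x = y = 0, but 0 + 0 < 517 is infeasible, so the constraint is active.
Constraint active: x + y = 2*(mu/2) = 517 => mu = 517
x = y = 517/2, f = 267289/2
Verify: stationarity 2*(517/2) = 517 = mu; primal 517/2 + 517/2 = 517 >= 517; dual mu = 517 >= 0; complementary slackness 517*(517 - 517) = 0. All KKT conditions hold.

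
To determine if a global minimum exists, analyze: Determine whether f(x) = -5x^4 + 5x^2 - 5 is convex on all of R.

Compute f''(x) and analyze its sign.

f(x) = -5x^4 + 5x^2 - 5
f'(x) = -20x^3 + 10x
f''(x) = -60x^2 + 10
f''(x) = -60x^2 + 10 -> -inf as |x| -> inf
Therefore, f is not globally convex on R.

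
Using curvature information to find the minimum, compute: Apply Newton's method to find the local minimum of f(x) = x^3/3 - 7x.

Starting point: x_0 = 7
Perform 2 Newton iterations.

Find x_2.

f(x) = x^3/3 - 7x
f'(x) = x^2 - 7, f''(x) = 2x
Newton update: x_{n+1} = x_n - (x_n^2 - 7)/(2*x_n)
Step 1: x_0 = 7, f'=42, f''=14, x_1 = 4
Step 2: x_1 = 4, f'=9, f''=8, x_2 = 23/8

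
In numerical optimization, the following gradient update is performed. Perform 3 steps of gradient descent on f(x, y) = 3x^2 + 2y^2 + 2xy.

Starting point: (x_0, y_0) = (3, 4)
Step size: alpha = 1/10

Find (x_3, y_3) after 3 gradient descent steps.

f(x,y) = 3x^2 + 2y^2 + 2xy
grad_x = 6x + 2y, grad_y = 4y + 2x
Step 1: grad = (26, 22), (2/5, 9/5)
Step 2: grad = (6, 8), (-1/5, 1)
Step 3: grad = (4/5, 18/5), (-7/25, 16/25)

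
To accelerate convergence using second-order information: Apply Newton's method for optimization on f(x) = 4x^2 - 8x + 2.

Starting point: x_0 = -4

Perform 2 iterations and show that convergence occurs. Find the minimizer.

f(x) = 4x^2 - 8x + 2, f'(x) = 8x + (-8), f''(x) = 8
Step 1: f'(-4) = -40, x_1 = -4 - -40/8 = 1
Step 2: f'(1) = 0, x_2 = 1 (converged)
Newton's method converges in 1 step for quadratics.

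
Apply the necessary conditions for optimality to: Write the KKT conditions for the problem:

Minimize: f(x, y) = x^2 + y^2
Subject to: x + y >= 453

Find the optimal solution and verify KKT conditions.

KKT conditions for min x^2 + y^2 s.t. x + y >= 453:
Stationarity: 2x = mu, 2y = mu
So x = y = mu/2.
Complementary slackness: mu*(x + y - 453) = 0
Primal feasibility: x + y >= 453; dual feasibility: mu >= 0
If mu = 0 then x = y = 0, but 0 + 0 < 453 is infeasible, so the constraint is active.
Constraint active: x + y = 2*(mu/2) = 453 => mu = 453
x = y = 453/2, f = 205209/2
Verify: stationarity 2*(453/2) = 453 = mu; primal 453/2 + 453/2 = 453 >= 453; dual mu = 453 >= 0; complementary slackness 453*(453 - 453) = 0. All KKT conditions hold.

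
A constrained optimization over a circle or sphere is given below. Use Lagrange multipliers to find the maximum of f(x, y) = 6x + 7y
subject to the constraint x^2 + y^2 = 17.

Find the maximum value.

Set up Lagrange conditions: grad f = lambda * grad g
  6 = 2*lambda*x
  7 = 2*lambda*y
From these: x/y = 6/7, so x = 6t, y = 7t for some t.
Substitute into constraint: (6t)^2 + (7t)^2 = 17
  t^2 * 85 = 17
  t = sqrt(17/85)
Maximum = 6*x + 7*y = (6^2 + 7^2)*t = 85 * sqrt(17/85) = sqrt(1445)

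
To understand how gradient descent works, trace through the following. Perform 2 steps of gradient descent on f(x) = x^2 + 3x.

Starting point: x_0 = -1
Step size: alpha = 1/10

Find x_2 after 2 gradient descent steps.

f(x) = x^2 + 3x, f'(x) = 2x + (3)
Step 1: f'(-1) = 1, x_1 = -1 - 1/10 * 1 = -11/10
Step 2: f'(-11/10) = 4/5, x_2 = -11/10 - 1/10 * 4/5 = -59/50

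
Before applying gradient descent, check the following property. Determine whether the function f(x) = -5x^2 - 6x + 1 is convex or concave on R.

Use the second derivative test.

f(x) = -5x^2 - 6x + 1
f'(x) = -10x - 6
f''(x) = -10
Since f''(x) = -10 < 0 for all x, f is concave on R.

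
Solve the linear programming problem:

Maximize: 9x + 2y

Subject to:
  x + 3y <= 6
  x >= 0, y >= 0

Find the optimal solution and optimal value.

The feasible region has vertices at [(0, 0), (6, 0), (0, 2)].
Checking objective 9x + 2y at each vertex:
  (0, 0): 9*0 + 2*0 = 0
  (6, 0): 9*6 + 2*0 = 54
  (0, 2): 9*0 + 2*2 = 4
Maximum is 54 at (6, 0).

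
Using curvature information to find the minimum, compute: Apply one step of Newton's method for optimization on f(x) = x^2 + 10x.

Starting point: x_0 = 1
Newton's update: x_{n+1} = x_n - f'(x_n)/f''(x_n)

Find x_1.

f(x) = x^2 + 10x
f'(x) = 2x + (10), f''(x) = 2
Newton step: x_1 = x_0 - f'(x_0)/f''(x_0)
f'(1) = 12
x_1 = 1 - 12/2 = -5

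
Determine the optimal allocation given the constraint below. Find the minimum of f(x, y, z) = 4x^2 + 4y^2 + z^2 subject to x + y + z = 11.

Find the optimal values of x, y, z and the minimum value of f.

Using Lagrange multipliers on f = 4x^2 + 4y^2 + z^2 with constraint x + y + z = 11:
Conditions: 2*4*x = lambda, 2*4*y = lambda, 2*1*z = lambda
So x = lambda/8, y = lambda/8, z = lambda/2
Substituting into constraint: lambda * (3/4) = 11
lambda = 44/3
x = 11/6, y = 11/6, z = 22/3
Minimum value = 242/3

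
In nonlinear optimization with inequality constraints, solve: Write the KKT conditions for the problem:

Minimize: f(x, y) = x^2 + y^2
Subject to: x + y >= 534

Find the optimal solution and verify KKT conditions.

KKT conditions for min x^2 + y^2 s.t. x + y >= 534:
Stationarity: 2x = mu, 2y = mu
So x = y = mu/2.
Complementary slackness: mu*(x + y - 534) = 0
Primal feasibility: x + y >= 534; dual feasibility: mu >= 0
If mu = 0 then x = y = 0, but 0 + 0 < 534 is infeasible, so the constraint is active.
Constraint active: x + y = 2*(mu/2) = 534 => mu = 534
x = y = 267, f = 142578
Verify: stationarity 2*267 = 534 = mu; primal 267 + 267 = 534 >= 534; dual mu = 534 >= 0; complementary slackness 534*(534 - 534) = 0. All KKT conditions hold.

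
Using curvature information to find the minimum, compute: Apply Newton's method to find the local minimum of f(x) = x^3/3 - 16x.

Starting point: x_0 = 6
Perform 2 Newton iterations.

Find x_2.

f(x) = x^3/3 - 16x
f'(x) = x^2 - 16, f''(x) = 2x
Newton update: x_{n+1} = x_n - (x_n^2 - 16)/(2*x_n)
Step 1: x_0 = 6, f'=20, f''=12, x_1 = 13/3
Step 2: x_1 = 13/3, f'=25/9, f''=26/3, x_2 = 313/78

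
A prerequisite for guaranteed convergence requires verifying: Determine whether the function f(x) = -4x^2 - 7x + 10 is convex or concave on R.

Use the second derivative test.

f(x) = -4x^2 - 7x + 10
f'(x) = -8x - 7
f''(x) = -8
Since f''(x) = -8 < 0 for all x, f is concave on R.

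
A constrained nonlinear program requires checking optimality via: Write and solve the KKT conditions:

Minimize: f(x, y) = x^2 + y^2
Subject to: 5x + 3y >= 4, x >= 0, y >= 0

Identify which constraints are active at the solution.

KKT conditions for min x^2 + y^2 s.t. 5x + 3y >= 4, x >= 0, y >= 0:
Stationarity: 2x = mu*5 + mu_x, 2y = mu*3 + mu_y, with mu, mu_x, mu_y >= 0
Complementary slackness: mu*(5x + 3y - 4) = 0, mu_x*x = 0, mu_y*y = 0
(0, 0) is infeasible (5*0 + 3*0 < 4), so if mu = 0 stationarity would force x = mu_x/2 >= 0, y = mu_y/2 >= 0 with mu_x*x = mu_y*y = 0, i.e. x = y = 0: contradiction. Hence mu > 0 and 5x + 3y = 4 is active.
Try x > 0, y > 0 (so mu_x = mu_y = 0): x = 5*mu/2, y = 3*mu/2
Substitute: 5*(5*mu/2) + 3*(3*mu/2) = 4
  mu*34/2 = 4 => mu = 4/17
x* = 10/17 > 0, y* = 6/17 > 0, consistent with mu_x = mu_y = 0.
f is convex and the constraints are linear, so this KKT point is the global minimum.
f* = 8/17
Active constraints: 5x + 3y >= 4 (holds with equality, mu = 4/17 > 0); x >= 0 and y >= 0 are inactive (mu_x = mu_y = 0).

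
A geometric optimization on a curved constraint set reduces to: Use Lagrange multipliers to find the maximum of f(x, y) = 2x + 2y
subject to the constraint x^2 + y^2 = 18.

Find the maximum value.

Set up Lagrange conditions: grad f = lambda * grad g
  2 = 2*lambda*x
  2 = 2*lambda*y
From these: x/y = 2/2, so x = 2t, y = 2t for some t.
Substitute into constraint: (2t)^2 + (2t)^2 = 18
  t^2 * 8 = 18
  t = sqrt(18/8)
Maximum = 2*x + 2*y = (2^2 + 2^2)*t = 8 * sqrt(18/8) = 12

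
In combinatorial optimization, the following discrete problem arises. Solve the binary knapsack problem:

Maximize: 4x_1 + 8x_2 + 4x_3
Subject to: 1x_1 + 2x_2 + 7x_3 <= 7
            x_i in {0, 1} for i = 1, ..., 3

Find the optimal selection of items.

Items: item 1 (v=4, w=1), item 2 (v=8, w=2), item 3 (v=4, w=7)
Capacity: 7
Checking all 8 subsets (w = total weight, v = total value):
  {}: w = 0, v = 0
  {1}: w = 1, v = 4
  {2}: w = 2, v = 8
  {3}: w = 7, v = 4
  {1, 2}: w = 3, v = 12
  {1, 3}: w = 8 > 7, infeasible
  {2, 3}: w = 9 > 7, infeasible
  {1, 2, 3}: w = 10 > 7, infeasible
Best feasible subset: items [1, 2]
Total weight: 3 <= 7, total value: 12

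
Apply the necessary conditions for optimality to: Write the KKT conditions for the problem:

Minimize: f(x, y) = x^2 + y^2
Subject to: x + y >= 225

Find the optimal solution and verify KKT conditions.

KKT conditions for min x^2 + y^2 s.t. x + y >= 225:
Stationarity: 2x = mu, 2y = mu
So x = y = mu/2.
Complementary slackness: mu*(x + y - 225) = 0
Primal feasibility: x + y >= 225; dual feasibility: mu >= 0
If mu = 0 then x = y = 0, but 0 + 0 < 225 is infeasible, so the constraint is active.
Constraint active: x + y = 2*(mu/2) = 225 => mu = 225
x = y = 225/2, f = 50625/2
Verify: stationarity 2*(225/2) = 225 = mu; primal 225/2 + 225/2 = 225 >= 225; dual mu = 225 >= 0; complementary slackness 225*(225 - 225) = 0. All KKT conditions hold.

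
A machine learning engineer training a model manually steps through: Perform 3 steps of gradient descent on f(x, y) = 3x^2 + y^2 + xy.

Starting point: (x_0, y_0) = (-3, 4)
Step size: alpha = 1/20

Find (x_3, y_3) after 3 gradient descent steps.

f(x,y) = 3x^2 + y^2 + xy
grad_x = 6x + 1y, grad_y = 2y + 1x
Step 1: grad = (-14, 5), (-23/10, 15/4)
Step 2: grad = (-201/20, 26/5), (-719/400, 349/100)
Step 3: grad = (-1459/200, 2073/400), (-5731/4000, 25847/8000)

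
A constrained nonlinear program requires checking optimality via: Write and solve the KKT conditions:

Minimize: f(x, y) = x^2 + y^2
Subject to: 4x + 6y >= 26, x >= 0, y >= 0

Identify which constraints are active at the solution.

KKT conditions for min x^2 + y^2 s.t. 4x + 6y >= 26, x >= 0, y >= 0:
Stationarity: 2x = mu*4 + mu_x, 2y = mu*6 + mu_y, with mu, mu_x, mu_y >= 0
Complementary slackness: mu*(4x + 6y - 26) = 0, mu_x*x = 0, mu_y*y = 0
(0, 0) is infeasible (4*0 + 6*0 < 26), so if mu = 0 stationarity would force x = mu_x/2 >= 0, y = mu_y/2 >= 0 with mu_x*x = mu_y*y = 0, i.e. x = y = 0: contradiction. Hence mu > 0 and 4x + 6y = 26 is active.
Try x > 0, y > 0 (so mu_x = mu_y = 0): x = 4*mu/2, y = 6*mu/2
Substitute: 4*(4*mu/2) + 6*(6*mu/2) = 26
  mu*52/2 = 26 => mu = 1
x* = 2 > 0, y* = 3 > 0, consistent with mu_x = mu_y = 0.
f is convex and the constraints are linear, so this KKT point is the global minimum.
f* = 13
Active constraints: 4x + 6y >= 26 (holds with equality, mu = 1 > 0); x >= 0 and y >= 0 are inactive (mu_x = mu_y = 0).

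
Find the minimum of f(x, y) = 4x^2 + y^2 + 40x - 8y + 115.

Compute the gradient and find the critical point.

f(x,y) = 4x^2 + y^2 + 40x - 8y + 115
df/dx = 8x + (40) = 0  =>  x = -5
df/dy = 2y + (-8) = 0  =>  y = 4
f(-5, 4) = 4*(-5)^2 + 1*(4)^2 + 40*(-5) + -8*(4) + 115 = -1
Hessian is diagonal with entries 8, 2 > 0, so this is a minimum.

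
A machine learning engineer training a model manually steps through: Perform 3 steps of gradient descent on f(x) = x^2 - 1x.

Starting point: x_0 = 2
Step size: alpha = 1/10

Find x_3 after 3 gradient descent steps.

f(x) = x^2 - 1x, f'(x) = 2x + (-1)
Step 1: f'(2) = 3, x_1 = 2 - 1/10 * 3 = 17/10
Step 2: f'(17/10) = 12/5, x_2 = 17/10 - 1/10 * 12/5 = 73/50
Step 3: f'(73/50) = 48/25, x_3 = 73/50 - 1/10 * 48/25 = 317/250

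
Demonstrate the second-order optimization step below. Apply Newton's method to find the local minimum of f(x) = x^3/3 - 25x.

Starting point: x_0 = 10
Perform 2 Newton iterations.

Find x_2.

f(x) = x^3/3 - 25x
f'(x) = x^2 - 25, f''(x) = 2x
Newton update: x_{n+1} = x_n - (x_n^2 - 25)/(2*x_n)
Step 1: x_0 = 10, f'=75, f''=20, x_1 = 25/4
Step 2: x_1 = 25/4, f'=225/16, f''=25/2, x_2 = 41/8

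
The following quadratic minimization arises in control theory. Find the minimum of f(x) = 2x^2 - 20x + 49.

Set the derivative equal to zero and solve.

f(x) = 2x^2 - 20x + 49
f'(x) = 4x + (-20) = 0
x = 20/4 = 5
f(5) = -1
Since f''(x) = 4 > 0, this is a minimum.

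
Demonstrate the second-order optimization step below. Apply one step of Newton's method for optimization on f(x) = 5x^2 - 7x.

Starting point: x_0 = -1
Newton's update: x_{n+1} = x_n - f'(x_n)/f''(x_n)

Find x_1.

f(x) = 5x^2 - 7x
f'(x) = 10x + (-7), f''(x) = 10
Newton step: x_1 = x_0 - f'(x_0)/f''(x_0)
f'(-1) = -17
x_1 = -1 - -17/10 = 7/10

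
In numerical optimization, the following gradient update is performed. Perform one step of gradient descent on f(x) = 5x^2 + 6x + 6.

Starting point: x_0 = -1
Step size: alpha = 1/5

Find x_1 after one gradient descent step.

f(x) = 5x^2 + 6x + 6
f'(x) = 10x + 6
f'(-1) = 10*-1 + (6) = -4
x_1 = x_0 - alpha * f'(x_0) = -1 - 1/5 * -4 = -1/5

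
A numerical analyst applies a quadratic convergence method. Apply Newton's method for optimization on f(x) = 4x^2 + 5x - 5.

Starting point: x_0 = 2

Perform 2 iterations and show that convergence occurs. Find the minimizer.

f(x) = 4x^2 + 5x - 5, f'(x) = 8x + (5), f''(x) = 8
Step 1: f'(2) = 21, x_1 = 2 - 21/8 = -5/8
Step 2: f'(-5/8) = 0, x_2 = -5/8 (converged)
Newton's method converges in 1 step for quadratics.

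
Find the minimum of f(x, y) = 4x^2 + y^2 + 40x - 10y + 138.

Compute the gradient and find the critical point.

f(x,y) = 4x^2 + y^2 + 40x - 10y + 138
df/dx = 8x + (40) = 0  =>  x = -5
df/dy = 2y + (-10) = 0  =>  y = 5
f(-5, 5) = 4*(-5)^2 + 1*(5)^2 + 40*(-5) + -10*(5) + 138 = 13
Hessian is diagonal with entries 8, 2 > 0, so this is a minimum.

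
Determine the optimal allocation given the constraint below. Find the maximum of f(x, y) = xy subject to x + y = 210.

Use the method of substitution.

Substitute y = 210 - x into f(x,y) = xy:
g(x) = x(210 - x) = 210x - x^2
g'(x) = 210 - 2x = 0  =>  x = 105
y = 210 - 105 = 105
Maximum value = 105 * 105 = 11025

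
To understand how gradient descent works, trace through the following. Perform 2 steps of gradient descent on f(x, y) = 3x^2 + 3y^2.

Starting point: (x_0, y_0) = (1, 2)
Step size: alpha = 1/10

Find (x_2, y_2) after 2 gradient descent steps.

f(x,y) = 3x^2 + 3y^2
grad_x = 6x + 0y, grad_y = 6y + 0x
Step 1: grad = (6, 12), (2/5, 4/5)
Step 2: grad = (12/5, 24/5), (4/25, 8/25)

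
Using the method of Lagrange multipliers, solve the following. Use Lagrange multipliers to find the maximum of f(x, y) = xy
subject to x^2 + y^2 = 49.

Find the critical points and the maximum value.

Lagrange conditions: y = 2*lambda*x and x = 2*lambda*y
If x = 0 then y = 0, violating the constraint, so x, y != 0.
Dividing: y/x = x/y => x^2 = y^2 => y = x or y = -x
Constraint: 2x^2 = 49 => x^2 = 49/2 => x = +/-sqrt(49/2)
Critical points: (sqrt(49/2), sqrt(49/2)), (-sqrt(49/2), -sqrt(49/2)), (sqrt(49/2), -sqrt(49/2)), (-sqrt(49/2), sqrt(49/2))
  y = x:  xy = x^2 = 49/2  at (sqrt(49/2), sqrt(49/2)) and (-sqrt(49/2), -sqrt(49/2))
  y = -x: xy = -x^2 = -49/2 at (sqrt(49/2), -sqrt(49/2)) and (-sqrt(49/2), sqrt(49/2))
Maximum xy = 49/2 at (sqrt(49/2), sqrt(49/2)) and (-sqrt(49/2), -sqrt(49/2))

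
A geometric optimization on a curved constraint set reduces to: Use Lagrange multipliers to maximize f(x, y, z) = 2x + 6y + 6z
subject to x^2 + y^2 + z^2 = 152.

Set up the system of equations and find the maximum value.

Lagrange conditions: 2 = 2*lambda*x, 6 = 2*lambda*y, 6 = 2*lambda*z
So x:2 = y:6 = z:6, i.e. x = 2t, y = 6t, z = 6t
Constraint: t^2*(2^2 + 6^2 + 6^2) = 152
  t^2 * 76 = 152  =>  t = sqrt(2)
Maximum = 2*2t + 6*6t + 6*6t = 76*sqrt(2) = sqrt(11552)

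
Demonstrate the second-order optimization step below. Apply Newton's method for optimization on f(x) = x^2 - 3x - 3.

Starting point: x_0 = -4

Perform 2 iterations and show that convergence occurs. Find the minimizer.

f(x) = x^2 - 3x - 3, f'(x) = 2x + (-3), f''(x) = 2
Step 1: f'(-4) = -11, x_1 = -4 - -11/2 = 3/2
Step 2: f'(3/2) = 0, x_2 = 3/2 (converged)
Newton's method converges in 1 step for quadratics.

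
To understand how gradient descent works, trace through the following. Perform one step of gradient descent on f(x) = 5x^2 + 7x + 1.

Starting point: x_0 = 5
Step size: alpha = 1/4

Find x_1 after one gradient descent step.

f(x) = 5x^2 + 7x + 1
f'(x) = 10x + 7
f'(5) = 10*5 + (7) = 57
x_1 = x_0 - alpha * f'(x_0) = 5 - 1/4 * 57 = -37/4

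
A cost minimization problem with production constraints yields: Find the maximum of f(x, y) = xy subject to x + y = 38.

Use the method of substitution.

Substitute y = 38 - x into f(x,y) = xy:
g(x) = x(38 - x) = 38x - x^2
g'(x) = 38 - 2x = 0  =>  x = 19
y = 38 - 19 = 19
Maximum value = 19 * 19 = 361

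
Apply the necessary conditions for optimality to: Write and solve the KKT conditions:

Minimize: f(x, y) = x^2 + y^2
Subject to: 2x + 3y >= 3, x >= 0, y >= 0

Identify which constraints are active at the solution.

KKT conditions for min x^2 + y^2 s.t. 2x + 3y >= 3, x >= 0, y >= 0:
Stationarity: 2x = mu*2 + mu_x, 2y = mu*3 + mu_y, with mu, mu_x, mu_y >= 0
Complementary slackness: mu*(2x + 3y - 3) = 0, mu_x*x = 0, mu_y*y = 0
(0, 0) is infeasible (2*0 + 3*0 < 3), so if mu = 0 stationarity would force x = mu_x/2 >= 0, y = mu_y/2 >= 0 with mu_x*x = mu_y*y = 0, i.e. x = y = 0: contradiction. Hence mu > 0 and 2x + 3y = 3 is active.
Try x > 0, y > 0 (so mu_x = mu_y = 0): x = 2*mu/2, y = 3*mu/2
Substitute: 2*(2*mu/2) + 3*(3*mu/2) = 3
  mu*13/2 = 3 => mu = 6/13
x* = 6/13 > 0, y* = 9/13 > 0, consistent with mu_x = mu_y = 0.
f is convex and the constraints are linear, so this KKT point is the global minimum.
f* = 9/13
Active constraints: 2x + 3y >= 3 (holds with equality, mu = 6/13 > 0); x >= 0 and y >= 0 are inactive (mu_x = mu_y = 0).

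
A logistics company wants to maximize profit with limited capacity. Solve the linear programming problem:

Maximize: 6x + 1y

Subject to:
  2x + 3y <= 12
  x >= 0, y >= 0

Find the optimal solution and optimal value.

The feasible region has vertices at [(0, 0), (6, 0), (0, 4)].
Checking objective 6x + 1y at each vertex:
  (0, 0): 6*0 + 1*0 = 0
  (6, 0): 6*6 + 1*0 = 36
  (0, 4): 6*0 + 1*4 = 4
Maximum is 36 at (6, 0).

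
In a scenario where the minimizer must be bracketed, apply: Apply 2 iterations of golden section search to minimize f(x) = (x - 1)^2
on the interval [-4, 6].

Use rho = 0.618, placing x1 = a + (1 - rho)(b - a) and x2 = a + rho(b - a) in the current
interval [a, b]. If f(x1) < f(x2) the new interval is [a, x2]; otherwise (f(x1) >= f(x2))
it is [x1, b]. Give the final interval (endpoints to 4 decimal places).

Golden section search for min of f(x) = (x - 1)^2 on [-4, 6].
Each step: x1 = a + (1 - rho)(b - a), x2 = a + rho(b - a); if f(x1) < f(x2) keep [a, x2], otherwise keep [x1, b].
Step 1: [-4.0000, 6.0000], x1=-0.1800 (f=1.3924), x2=2.1800 (f=1.3924); f(x1) = f(x2) (tie, not '<') => keep [-0.1800, 6.0000]
Step 2: [-0.1800, 6.0000], x1=2.1808 (f=1.3942), x2=3.6392 (f=6.9656); f(x1) < f(x2) => keep [-0.1800, 3.6392]
Final interval: [-0.1800, 3.6392]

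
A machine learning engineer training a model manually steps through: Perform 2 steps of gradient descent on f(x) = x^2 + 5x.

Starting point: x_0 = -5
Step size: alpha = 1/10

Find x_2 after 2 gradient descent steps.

f(x) = x^2 + 5x, f'(x) = 2x + (5)
Step 1: f'(-5) = -5, x_1 = -5 - 1/10 * -5 = -9/2
Step 2: f'(-9/2) = -4, x_2 = -9/2 - 1/10 * -4 = -41/10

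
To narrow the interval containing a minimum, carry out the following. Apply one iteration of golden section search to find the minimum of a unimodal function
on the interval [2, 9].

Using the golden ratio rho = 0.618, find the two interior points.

Golden section search on [2, 9].
Golden ratio rho = 0.618 (approx).
Interior points:
  x_1 = 2 + (1-0.618)*7 = 4.6740
  x_2 = 2 + 0.618*7 = 6.3260
Compare f(x_1) and f(x_2) to determine which subinterval to keep.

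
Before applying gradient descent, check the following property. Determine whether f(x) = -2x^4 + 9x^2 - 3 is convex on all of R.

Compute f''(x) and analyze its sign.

f(x) = -2x^4 + 9x^2 - 3
f'(x) = -8x^3 + 18x
f''(x) = -24x^2 + 18
f''(x) = -24x^2 + 18 -> -inf as |x| -> inf
Therefore, f is not globally convex on R.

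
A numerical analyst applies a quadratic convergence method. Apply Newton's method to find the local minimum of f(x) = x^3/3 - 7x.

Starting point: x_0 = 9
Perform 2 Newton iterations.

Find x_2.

f(x) = x^3/3 - 7x
f'(x) = x^2 - 7, f''(x) = 2x
Newton update: x_{n+1} = x_n - (x_n^2 - 7)/(2*x_n)
Step 1: x_0 = 9, f'=74, f''=18, x_1 = 44/9
Step 2: x_1 = 44/9, f'=1369/81, f''=88/9, x_2 = 2503/792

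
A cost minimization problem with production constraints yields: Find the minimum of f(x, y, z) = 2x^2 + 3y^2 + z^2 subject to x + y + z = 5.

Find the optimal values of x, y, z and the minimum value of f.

Using Lagrange multipliers on f = 2x^2 + 3y^2 + z^2 with constraint x + y + z = 5:
Conditions: 2*2*x = lambda, 2*3*y = lambda, 2*1*z = lambda
So x = lambda/4, y = lambda/6, z = lambda/2
Substituting into constraint: lambda * (11/12) = 5
lambda = 60/11
x = 15/11, y = 10/11, z = 30/11
Minimum value = 150/11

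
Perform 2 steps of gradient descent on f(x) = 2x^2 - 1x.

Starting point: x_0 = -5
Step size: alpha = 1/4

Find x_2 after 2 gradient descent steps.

f(x) = 2x^2 - 1x, f'(x) = 4x + (-1)
Step 1: f'(-5) = -21, x_1 = -5 - 1/4 * -21 = 1/4
Step 2: f'(1/4) = 0, x_2 = 1/4 - 1/4 * 0 = 1/4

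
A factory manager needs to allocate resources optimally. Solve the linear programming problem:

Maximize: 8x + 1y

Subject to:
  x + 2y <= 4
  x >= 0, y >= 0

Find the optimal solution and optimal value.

The feasible region has vertices at [(0, 0), (4, 0), (0, 2)].
Checking objective 8x + 1y at each vertex:
  (0, 0): 8*0 + 1*0 = 0
  (4, 0): 8*4 + 1*0 = 32
  (0, 2): 8*0 + 1*2 = 2
Maximum is 32 at (4, 0).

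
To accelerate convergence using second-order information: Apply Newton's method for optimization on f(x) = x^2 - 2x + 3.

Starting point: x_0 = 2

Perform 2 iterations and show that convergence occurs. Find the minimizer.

f(x) = x^2 - 2x + 3, f'(x) = 2x + (-2), f''(x) = 2
Step 1: f'(2) = 2, x_1 = 2 - 2/2 = 1
Step 2: f'(1) = 0, x_2 = 1 (converged)
Newton's method converges in 1 step for quadratics.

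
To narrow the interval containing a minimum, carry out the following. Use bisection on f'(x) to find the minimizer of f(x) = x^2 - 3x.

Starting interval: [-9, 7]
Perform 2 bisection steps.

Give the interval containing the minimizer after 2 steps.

Finding critical point of f(x) = x^2 - 3x using bisection on f'(x) = 2x + -3.
f'(x) = 0 when x = 3/2.
Starting interval: [-9, 7]
Step 1: mid = -1, f'(mid) = -5, new interval = [-1, 7]
Step 2: mid = 3, f'(mid) = 3, new interval = [-1, 3]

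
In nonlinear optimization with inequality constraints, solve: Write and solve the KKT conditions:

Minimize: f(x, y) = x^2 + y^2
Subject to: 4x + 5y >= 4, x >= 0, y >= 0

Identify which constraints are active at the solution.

KKT conditions for min x^2 + y^2 s.t. 4x + 5y >= 4, x >= 0, y >= 0:
Stationarity: 2x = mu*4 + mu_x, 2y = mu*5 + mu_y, with mu, mu_x, mu_y >= 0
Complementary slackness: mu*(4x + 5y - 4) = 0, mu_x*x = 0, mu_y*y = 0
(0, 0) is infeasible (4*0 + 5*0 < 4), so if mu = 0 stationarity would force x = mu_x/2 >= 0, y = mu_y/2 >= 0 with mu_x*x = mu_y*y = 0, i.e. x = y = 0: contradiction. Hence mu > 0 and 4x + 5y = 4 is active.
Try x > 0, y > 0 (so mu_x = mu_y = 0): x = 4*mu/2, y = 5*mu/2
Substitute: 4*(4*mu/2) + 5*(5*mu/2) = 4
  mu*41/2 = 4 => mu = 8/41
x* = 16/41 > 0, y* = 20/41 > 0, consistent with mu_x = mu_y = 0.
f is convex and the constraints are linear, so this KKT point is the global minimum.
f* = 16/41
Active constraints: 4x + 5y >= 4 (holds with equality, mu = 8/41 > 0); x >= 0 and y >= 0 are inactive (mu_x = mu_y = 0).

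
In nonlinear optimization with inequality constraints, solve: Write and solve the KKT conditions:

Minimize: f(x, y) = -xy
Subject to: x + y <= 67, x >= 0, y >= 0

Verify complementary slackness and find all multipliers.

Problem: min -xy s.t. x + y <= 67 (multiplier lambda), x >= 0 (mu_x), y >= 0 (mu_y)
KKT stationarity: -y + lambda - mu_x = 0, -x + lambda - mu_y = 0, with lambda, mu_x, mu_y >= 0
Complementary slackness: lambda*(x + y - 67) = 0, mu_x*x = 0, mu_y*y = 0
If lambda = 0: y = -mu_x <= 0 and x = -mu_y <= 0 force x = y = 0 with f = 0; but x = y = 67/2 is feasible with f = -4489/4 < 0, so this is not the minimum. Hence lambda > 0 and x + y = 67.
Try x > 0, y > 0 (so mu_x = mu_y = 0): y = lambda, x = lambda => x = y = lambda
x + y = 67 => 2*lambda = 67 => lambda = 67/2
x* = y* = 67/2 > 0, consistent with mu_x = mu_y = 0.
(Any feasible point with x = 0 or y = 0 has f = 0 > -4489/4, so the minimum is not on those boundaries.)
min(-xy) = -4489/4 (i.e. max xy = 4489/4)
Multipliers: lambda = 67/2, mu_x = 0, mu_y = 0
Complementary slackness: lambda*(x + y - 67) = 67/2*(67/2 + 67/2 - 67) = 0, mu_x*x = 0*67/2 = 0, mu_y*y = 0*67/2 = 0. Satisfied.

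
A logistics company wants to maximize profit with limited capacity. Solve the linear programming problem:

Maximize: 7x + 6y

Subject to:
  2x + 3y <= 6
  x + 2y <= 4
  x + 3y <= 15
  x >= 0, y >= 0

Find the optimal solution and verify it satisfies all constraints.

Feasible vertices: (0, 0), (0, 2), (3, 0)
Objective 7x + 6y at each vertex:
  (0, 0): 0
  (0, 2): 12
  (3, 0): 21
Maximum is 21 at (3, 0).
Verify constraints at (x, y) = (3, 0):
  2*3 + 3*0 = 6 <= 6 (active)
  1*3 + 2*0 = 3 <= 4
  1*3 + 3*0 = 3 <= 15
  x = 3 >= 0, y = 0 >= 0. All constraints satisfied.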